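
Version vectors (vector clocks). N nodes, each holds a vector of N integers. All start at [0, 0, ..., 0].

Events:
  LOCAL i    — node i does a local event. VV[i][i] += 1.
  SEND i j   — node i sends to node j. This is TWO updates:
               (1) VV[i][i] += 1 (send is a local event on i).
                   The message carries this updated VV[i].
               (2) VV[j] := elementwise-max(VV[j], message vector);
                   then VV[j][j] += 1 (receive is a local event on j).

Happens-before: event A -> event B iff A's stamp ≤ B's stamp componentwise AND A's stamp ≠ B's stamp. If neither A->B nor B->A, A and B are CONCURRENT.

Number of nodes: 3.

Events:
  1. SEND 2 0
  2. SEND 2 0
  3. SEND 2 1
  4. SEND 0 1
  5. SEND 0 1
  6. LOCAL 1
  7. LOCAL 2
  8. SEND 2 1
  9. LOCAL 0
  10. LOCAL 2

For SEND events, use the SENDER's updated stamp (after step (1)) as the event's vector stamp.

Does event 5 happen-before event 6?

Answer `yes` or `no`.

Answer: yes

Derivation:
Initial: VV[0]=[0, 0, 0]
Initial: VV[1]=[0, 0, 0]
Initial: VV[2]=[0, 0, 0]
Event 1: SEND 2->0: VV[2][2]++ -> VV[2]=[0, 0, 1], msg_vec=[0, 0, 1]; VV[0]=max(VV[0],msg_vec) then VV[0][0]++ -> VV[0]=[1, 0, 1]
Event 2: SEND 2->0: VV[2][2]++ -> VV[2]=[0, 0, 2], msg_vec=[0, 0, 2]; VV[0]=max(VV[0],msg_vec) then VV[0][0]++ -> VV[0]=[2, 0, 2]
Event 3: SEND 2->1: VV[2][2]++ -> VV[2]=[0, 0, 3], msg_vec=[0, 0, 3]; VV[1]=max(VV[1],msg_vec) then VV[1][1]++ -> VV[1]=[0, 1, 3]
Event 4: SEND 0->1: VV[0][0]++ -> VV[0]=[3, 0, 2], msg_vec=[3, 0, 2]; VV[1]=max(VV[1],msg_vec) then VV[1][1]++ -> VV[1]=[3, 2, 3]
Event 5: SEND 0->1: VV[0][0]++ -> VV[0]=[4, 0, 2], msg_vec=[4, 0, 2]; VV[1]=max(VV[1],msg_vec) then VV[1][1]++ -> VV[1]=[4, 3, 3]
Event 6: LOCAL 1: VV[1][1]++ -> VV[1]=[4, 4, 3]
Event 7: LOCAL 2: VV[2][2]++ -> VV[2]=[0, 0, 4]
Event 8: SEND 2->1: VV[2][2]++ -> VV[2]=[0, 0, 5], msg_vec=[0, 0, 5]; VV[1]=max(VV[1],msg_vec) then VV[1][1]++ -> VV[1]=[4, 5, 5]
Event 9: LOCAL 0: VV[0][0]++ -> VV[0]=[5, 0, 2]
Event 10: LOCAL 2: VV[2][2]++ -> VV[2]=[0, 0, 6]
Event 5 stamp: [4, 0, 2]
Event 6 stamp: [4, 4, 3]
[4, 0, 2] <= [4, 4, 3]? True. Equal? False. Happens-before: True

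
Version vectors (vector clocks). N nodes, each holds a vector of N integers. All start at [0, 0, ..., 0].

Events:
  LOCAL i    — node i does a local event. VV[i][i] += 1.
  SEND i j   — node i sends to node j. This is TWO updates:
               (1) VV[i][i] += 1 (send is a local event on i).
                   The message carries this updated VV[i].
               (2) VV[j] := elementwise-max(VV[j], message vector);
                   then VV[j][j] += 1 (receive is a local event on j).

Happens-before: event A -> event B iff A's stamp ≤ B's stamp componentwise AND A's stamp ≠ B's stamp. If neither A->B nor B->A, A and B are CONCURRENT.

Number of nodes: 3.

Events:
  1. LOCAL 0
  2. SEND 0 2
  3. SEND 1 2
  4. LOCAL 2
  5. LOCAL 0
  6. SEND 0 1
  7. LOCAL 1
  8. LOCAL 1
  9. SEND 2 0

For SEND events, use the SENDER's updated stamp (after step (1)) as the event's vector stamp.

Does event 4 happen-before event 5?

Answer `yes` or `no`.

Answer: no

Derivation:
Initial: VV[0]=[0, 0, 0]
Initial: VV[1]=[0, 0, 0]
Initial: VV[2]=[0, 0, 0]
Event 1: LOCAL 0: VV[0][0]++ -> VV[0]=[1, 0, 0]
Event 2: SEND 0->2: VV[0][0]++ -> VV[0]=[2, 0, 0], msg_vec=[2, 0, 0]; VV[2]=max(VV[2],msg_vec) then VV[2][2]++ -> VV[2]=[2, 0, 1]
Event 3: SEND 1->2: VV[1][1]++ -> VV[1]=[0, 1, 0], msg_vec=[0, 1, 0]; VV[2]=max(VV[2],msg_vec) then VV[2][2]++ -> VV[2]=[2, 1, 2]
Event 4: LOCAL 2: VV[2][2]++ -> VV[2]=[2, 1, 3]
Event 5: LOCAL 0: VV[0][0]++ -> VV[0]=[3, 0, 0]
Event 6: SEND 0->1: VV[0][0]++ -> VV[0]=[4, 0, 0], msg_vec=[4, 0, 0]; VV[1]=max(VV[1],msg_vec) then VV[1][1]++ -> VV[1]=[4, 2, 0]
Event 7: LOCAL 1: VV[1][1]++ -> VV[1]=[4, 3, 0]
Event 8: LOCAL 1: VV[1][1]++ -> VV[1]=[4, 4, 0]
Event 9: SEND 2->0: VV[2][2]++ -> VV[2]=[2, 1, 4], msg_vec=[2, 1, 4]; VV[0]=max(VV[0],msg_vec) then VV[0][0]++ -> VV[0]=[5, 1, 4]
Event 4 stamp: [2, 1, 3]
Event 5 stamp: [3, 0, 0]
[2, 1, 3] <= [3, 0, 0]? False. Equal? False. Happens-before: False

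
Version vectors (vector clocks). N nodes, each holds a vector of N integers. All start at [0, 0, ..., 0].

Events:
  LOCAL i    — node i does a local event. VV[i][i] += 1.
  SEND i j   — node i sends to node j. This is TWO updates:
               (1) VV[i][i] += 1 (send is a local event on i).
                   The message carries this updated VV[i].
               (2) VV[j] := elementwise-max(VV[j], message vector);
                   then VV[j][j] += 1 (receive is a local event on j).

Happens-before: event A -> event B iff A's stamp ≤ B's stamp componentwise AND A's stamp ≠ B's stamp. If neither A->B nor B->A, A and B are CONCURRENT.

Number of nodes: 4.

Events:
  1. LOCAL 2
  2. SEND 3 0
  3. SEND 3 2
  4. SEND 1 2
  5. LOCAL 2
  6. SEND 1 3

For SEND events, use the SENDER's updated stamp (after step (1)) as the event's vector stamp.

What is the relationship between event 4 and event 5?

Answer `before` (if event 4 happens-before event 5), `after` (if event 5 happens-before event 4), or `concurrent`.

Answer: before

Derivation:
Initial: VV[0]=[0, 0, 0, 0]
Initial: VV[1]=[0, 0, 0, 0]
Initial: VV[2]=[0, 0, 0, 0]
Initial: VV[3]=[0, 0, 0, 0]
Event 1: LOCAL 2: VV[2][2]++ -> VV[2]=[0, 0, 1, 0]
Event 2: SEND 3->0: VV[3][3]++ -> VV[3]=[0, 0, 0, 1], msg_vec=[0, 0, 0, 1]; VV[0]=max(VV[0],msg_vec) then VV[0][0]++ -> VV[0]=[1, 0, 0, 1]
Event 3: SEND 3->2: VV[3][3]++ -> VV[3]=[0, 0, 0, 2], msg_vec=[0, 0, 0, 2]; VV[2]=max(VV[2],msg_vec) then VV[2][2]++ -> VV[2]=[0, 0, 2, 2]
Event 4: SEND 1->2: VV[1][1]++ -> VV[1]=[0, 1, 0, 0], msg_vec=[0, 1, 0, 0]; VV[2]=max(VV[2],msg_vec) then VV[2][2]++ -> VV[2]=[0, 1, 3, 2]
Event 5: LOCAL 2: VV[2][2]++ -> VV[2]=[0, 1, 4, 2]
Event 6: SEND 1->3: VV[1][1]++ -> VV[1]=[0, 2, 0, 0], msg_vec=[0, 2, 0, 0]; VV[3]=max(VV[3],msg_vec) then VV[3][3]++ -> VV[3]=[0, 2, 0, 3]
Event 4 stamp: [0, 1, 0, 0]
Event 5 stamp: [0, 1, 4, 2]
[0, 1, 0, 0] <= [0, 1, 4, 2]? True
[0, 1, 4, 2] <= [0, 1, 0, 0]? False
Relation: before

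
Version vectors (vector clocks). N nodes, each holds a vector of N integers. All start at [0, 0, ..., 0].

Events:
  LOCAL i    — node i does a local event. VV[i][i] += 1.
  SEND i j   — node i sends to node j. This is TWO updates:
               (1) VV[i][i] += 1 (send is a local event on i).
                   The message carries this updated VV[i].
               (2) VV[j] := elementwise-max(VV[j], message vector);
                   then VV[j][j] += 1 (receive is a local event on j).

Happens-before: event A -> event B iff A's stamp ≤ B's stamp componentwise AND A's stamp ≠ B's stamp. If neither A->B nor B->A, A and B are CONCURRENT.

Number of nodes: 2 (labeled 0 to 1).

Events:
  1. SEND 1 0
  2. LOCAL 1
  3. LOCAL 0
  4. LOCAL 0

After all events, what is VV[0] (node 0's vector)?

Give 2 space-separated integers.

Initial: VV[0]=[0, 0]
Initial: VV[1]=[0, 0]
Event 1: SEND 1->0: VV[1][1]++ -> VV[1]=[0, 1], msg_vec=[0, 1]; VV[0]=max(VV[0],msg_vec) then VV[0][0]++ -> VV[0]=[1, 1]
Event 2: LOCAL 1: VV[1][1]++ -> VV[1]=[0, 2]
Event 3: LOCAL 0: VV[0][0]++ -> VV[0]=[2, 1]
Event 4: LOCAL 0: VV[0][0]++ -> VV[0]=[3, 1]
Final vectors: VV[0]=[3, 1]; VV[1]=[0, 2]

Answer: 3 1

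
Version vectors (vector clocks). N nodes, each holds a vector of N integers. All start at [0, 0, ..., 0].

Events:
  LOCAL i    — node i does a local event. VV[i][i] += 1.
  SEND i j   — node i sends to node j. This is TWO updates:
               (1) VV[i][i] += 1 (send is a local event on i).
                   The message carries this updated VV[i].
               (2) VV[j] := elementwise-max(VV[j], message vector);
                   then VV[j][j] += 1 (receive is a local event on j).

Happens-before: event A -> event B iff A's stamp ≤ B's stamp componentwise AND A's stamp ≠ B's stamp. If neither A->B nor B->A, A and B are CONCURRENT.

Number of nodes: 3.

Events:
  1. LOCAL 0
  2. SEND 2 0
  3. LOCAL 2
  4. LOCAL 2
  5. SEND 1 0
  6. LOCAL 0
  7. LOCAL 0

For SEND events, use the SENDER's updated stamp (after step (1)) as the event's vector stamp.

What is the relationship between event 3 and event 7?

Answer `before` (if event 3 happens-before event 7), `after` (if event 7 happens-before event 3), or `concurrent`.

Answer: concurrent

Derivation:
Initial: VV[0]=[0, 0, 0]
Initial: VV[1]=[0, 0, 0]
Initial: VV[2]=[0, 0, 0]
Event 1: LOCAL 0: VV[0][0]++ -> VV[0]=[1, 0, 0]
Event 2: SEND 2->0: VV[2][2]++ -> VV[2]=[0, 0, 1], msg_vec=[0, 0, 1]; VV[0]=max(VV[0],msg_vec) then VV[0][0]++ -> VV[0]=[2, 0, 1]
Event 3: LOCAL 2: VV[2][2]++ -> VV[2]=[0, 0, 2]
Event 4: LOCAL 2: VV[2][2]++ -> VV[2]=[0, 0, 3]
Event 5: SEND 1->0: VV[1][1]++ -> VV[1]=[0, 1, 0], msg_vec=[0, 1, 0]; VV[0]=max(VV[0],msg_vec) then VV[0][0]++ -> VV[0]=[3, 1, 1]
Event 6: LOCAL 0: VV[0][0]++ -> VV[0]=[4, 1, 1]
Event 7: LOCAL 0: VV[0][0]++ -> VV[0]=[5, 1, 1]
Event 3 stamp: [0, 0, 2]
Event 7 stamp: [5, 1, 1]
[0, 0, 2] <= [5, 1, 1]? False
[5, 1, 1] <= [0, 0, 2]? False
Relation: concurrent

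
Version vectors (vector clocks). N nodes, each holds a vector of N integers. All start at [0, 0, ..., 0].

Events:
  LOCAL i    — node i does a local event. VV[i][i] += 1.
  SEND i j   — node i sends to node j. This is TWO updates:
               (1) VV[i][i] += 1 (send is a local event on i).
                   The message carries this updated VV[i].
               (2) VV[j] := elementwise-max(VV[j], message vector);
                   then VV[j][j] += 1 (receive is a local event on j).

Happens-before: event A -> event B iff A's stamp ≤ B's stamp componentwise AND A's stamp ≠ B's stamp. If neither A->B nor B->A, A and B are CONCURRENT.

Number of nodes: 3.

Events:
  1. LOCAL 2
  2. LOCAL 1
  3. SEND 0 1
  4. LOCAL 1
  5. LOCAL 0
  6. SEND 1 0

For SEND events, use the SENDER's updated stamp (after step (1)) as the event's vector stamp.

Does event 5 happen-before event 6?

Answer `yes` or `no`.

Initial: VV[0]=[0, 0, 0]
Initial: VV[1]=[0, 0, 0]
Initial: VV[2]=[0, 0, 0]
Event 1: LOCAL 2: VV[2][2]++ -> VV[2]=[0, 0, 1]
Event 2: LOCAL 1: VV[1][1]++ -> VV[1]=[0, 1, 0]
Event 3: SEND 0->1: VV[0][0]++ -> VV[0]=[1, 0, 0], msg_vec=[1, 0, 0]; VV[1]=max(VV[1],msg_vec) then VV[1][1]++ -> VV[1]=[1, 2, 0]
Event 4: LOCAL 1: VV[1][1]++ -> VV[1]=[1, 3, 0]
Event 5: LOCAL 0: VV[0][0]++ -> VV[0]=[2, 0, 0]
Event 6: SEND 1->0: VV[1][1]++ -> VV[1]=[1, 4, 0], msg_vec=[1, 4, 0]; VV[0]=max(VV[0],msg_vec) then VV[0][0]++ -> VV[0]=[3, 4, 0]
Event 5 stamp: [2, 0, 0]
Event 6 stamp: [1, 4, 0]
[2, 0, 0] <= [1, 4, 0]? False. Equal? False. Happens-before: False

Answer: no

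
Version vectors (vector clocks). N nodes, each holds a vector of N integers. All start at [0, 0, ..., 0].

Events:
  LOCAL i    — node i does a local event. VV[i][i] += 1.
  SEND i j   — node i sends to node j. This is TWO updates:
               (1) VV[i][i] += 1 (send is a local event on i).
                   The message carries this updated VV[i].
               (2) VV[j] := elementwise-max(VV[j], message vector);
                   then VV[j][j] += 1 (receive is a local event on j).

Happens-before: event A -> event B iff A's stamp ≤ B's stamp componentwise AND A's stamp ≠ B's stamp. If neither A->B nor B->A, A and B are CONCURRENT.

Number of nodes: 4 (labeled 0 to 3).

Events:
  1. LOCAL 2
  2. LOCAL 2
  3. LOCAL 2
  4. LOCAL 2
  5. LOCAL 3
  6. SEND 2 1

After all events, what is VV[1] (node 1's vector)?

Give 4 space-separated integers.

Answer: 0 1 5 0

Derivation:
Initial: VV[0]=[0, 0, 0, 0]
Initial: VV[1]=[0, 0, 0, 0]
Initial: VV[2]=[0, 0, 0, 0]
Initial: VV[3]=[0, 0, 0, 0]
Event 1: LOCAL 2: VV[2][2]++ -> VV[2]=[0, 0, 1, 0]
Event 2: LOCAL 2: VV[2][2]++ -> VV[2]=[0, 0, 2, 0]
Event 3: LOCAL 2: VV[2][2]++ -> VV[2]=[0, 0, 3, 0]
Event 4: LOCAL 2: VV[2][2]++ -> VV[2]=[0, 0, 4, 0]
Event 5: LOCAL 3: VV[3][3]++ -> VV[3]=[0, 0, 0, 1]
Event 6: SEND 2->1: VV[2][2]++ -> VV[2]=[0, 0, 5, 0], msg_vec=[0, 0, 5, 0]; VV[1]=max(VV[1],msg_vec) then VV[1][1]++ -> VV[1]=[0, 1, 5, 0]
Final vectors: VV[0]=[0, 0, 0, 0]; VV[1]=[0, 1, 5, 0]; VV[2]=[0, 0, 5, 0]; VV[3]=[0, 0, 0, 1]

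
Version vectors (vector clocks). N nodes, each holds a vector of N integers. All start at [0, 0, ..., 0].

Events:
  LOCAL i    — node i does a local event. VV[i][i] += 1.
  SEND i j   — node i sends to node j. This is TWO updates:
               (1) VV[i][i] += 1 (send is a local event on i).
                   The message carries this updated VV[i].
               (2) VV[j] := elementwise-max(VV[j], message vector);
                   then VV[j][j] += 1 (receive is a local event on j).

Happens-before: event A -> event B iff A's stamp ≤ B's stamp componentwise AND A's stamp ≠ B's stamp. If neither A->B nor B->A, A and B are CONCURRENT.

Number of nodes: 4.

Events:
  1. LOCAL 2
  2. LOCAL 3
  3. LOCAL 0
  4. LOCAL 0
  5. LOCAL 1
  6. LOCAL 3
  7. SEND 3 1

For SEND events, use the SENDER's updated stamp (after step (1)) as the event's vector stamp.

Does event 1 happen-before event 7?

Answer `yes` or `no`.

Initial: VV[0]=[0, 0, 0, 0]
Initial: VV[1]=[0, 0, 0, 0]
Initial: VV[2]=[0, 0, 0, 0]
Initial: VV[3]=[0, 0, 0, 0]
Event 1: LOCAL 2: VV[2][2]++ -> VV[2]=[0, 0, 1, 0]
Event 2: LOCAL 3: VV[3][3]++ -> VV[3]=[0, 0, 0, 1]
Event 3: LOCAL 0: VV[0][0]++ -> VV[0]=[1, 0, 0, 0]
Event 4: LOCAL 0: VV[0][0]++ -> VV[0]=[2, 0, 0, 0]
Event 5: LOCAL 1: VV[1][1]++ -> VV[1]=[0, 1, 0, 0]
Event 6: LOCAL 3: VV[3][3]++ -> VV[3]=[0, 0, 0, 2]
Event 7: SEND 3->1: VV[3][3]++ -> VV[3]=[0, 0, 0, 3], msg_vec=[0, 0, 0, 3]; VV[1]=max(VV[1],msg_vec) then VV[1][1]++ -> VV[1]=[0, 2, 0, 3]
Event 1 stamp: [0, 0, 1, 0]
Event 7 stamp: [0, 0, 0, 3]
[0, 0, 1, 0] <= [0, 0, 0, 3]? False. Equal? False. Happens-before: False

Answer: no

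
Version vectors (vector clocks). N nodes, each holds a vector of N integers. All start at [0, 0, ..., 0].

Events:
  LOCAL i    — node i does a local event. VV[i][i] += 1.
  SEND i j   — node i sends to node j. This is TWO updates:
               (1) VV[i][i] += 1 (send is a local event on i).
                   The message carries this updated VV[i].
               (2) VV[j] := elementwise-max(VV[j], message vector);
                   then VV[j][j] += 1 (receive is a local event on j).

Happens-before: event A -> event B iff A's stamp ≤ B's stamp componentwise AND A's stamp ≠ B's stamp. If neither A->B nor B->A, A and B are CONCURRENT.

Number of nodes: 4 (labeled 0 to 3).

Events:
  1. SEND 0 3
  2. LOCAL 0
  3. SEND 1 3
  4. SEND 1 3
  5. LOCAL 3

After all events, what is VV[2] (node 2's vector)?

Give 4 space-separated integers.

Initial: VV[0]=[0, 0, 0, 0]
Initial: VV[1]=[0, 0, 0, 0]
Initial: VV[2]=[0, 0, 0, 0]
Initial: VV[3]=[0, 0, 0, 0]
Event 1: SEND 0->3: VV[0][0]++ -> VV[0]=[1, 0, 0, 0], msg_vec=[1, 0, 0, 0]; VV[3]=max(VV[3],msg_vec) then VV[3][3]++ -> VV[3]=[1, 0, 0, 1]
Event 2: LOCAL 0: VV[0][0]++ -> VV[0]=[2, 0, 0, 0]
Event 3: SEND 1->3: VV[1][1]++ -> VV[1]=[0, 1, 0, 0], msg_vec=[0, 1, 0, 0]; VV[3]=max(VV[3],msg_vec) then VV[3][3]++ -> VV[3]=[1, 1, 0, 2]
Event 4: SEND 1->3: VV[1][1]++ -> VV[1]=[0, 2, 0, 0], msg_vec=[0, 2, 0, 0]; VV[3]=max(VV[3],msg_vec) then VV[3][3]++ -> VV[3]=[1, 2, 0, 3]
Event 5: LOCAL 3: VV[3][3]++ -> VV[3]=[1, 2, 0, 4]
Final vectors: VV[0]=[2, 0, 0, 0]; VV[1]=[0, 2, 0, 0]; VV[2]=[0, 0, 0, 0]; VV[3]=[1, 2, 0, 4]

Answer: 0 0 0 0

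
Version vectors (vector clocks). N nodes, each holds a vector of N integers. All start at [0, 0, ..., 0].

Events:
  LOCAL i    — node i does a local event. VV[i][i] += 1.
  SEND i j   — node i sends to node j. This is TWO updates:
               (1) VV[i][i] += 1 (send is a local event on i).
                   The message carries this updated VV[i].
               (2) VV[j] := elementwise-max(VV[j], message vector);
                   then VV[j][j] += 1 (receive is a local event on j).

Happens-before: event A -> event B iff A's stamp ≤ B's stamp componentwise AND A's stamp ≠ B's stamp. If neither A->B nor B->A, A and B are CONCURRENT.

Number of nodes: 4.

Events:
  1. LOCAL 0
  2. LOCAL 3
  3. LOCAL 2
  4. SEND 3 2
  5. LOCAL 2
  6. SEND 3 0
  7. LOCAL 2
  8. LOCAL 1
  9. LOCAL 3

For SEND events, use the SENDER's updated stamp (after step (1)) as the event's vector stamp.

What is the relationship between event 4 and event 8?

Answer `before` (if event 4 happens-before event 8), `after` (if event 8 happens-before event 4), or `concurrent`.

Initial: VV[0]=[0, 0, 0, 0]
Initial: VV[1]=[0, 0, 0, 0]
Initial: VV[2]=[0, 0, 0, 0]
Initial: VV[3]=[0, 0, 0, 0]
Event 1: LOCAL 0: VV[0][0]++ -> VV[0]=[1, 0, 0, 0]
Event 2: LOCAL 3: VV[3][3]++ -> VV[3]=[0, 0, 0, 1]
Event 3: LOCAL 2: VV[2][2]++ -> VV[2]=[0, 0, 1, 0]
Event 4: SEND 3->2: VV[3][3]++ -> VV[3]=[0, 0, 0, 2], msg_vec=[0, 0, 0, 2]; VV[2]=max(VV[2],msg_vec) then VV[2][2]++ -> VV[2]=[0, 0, 2, 2]
Event 5: LOCAL 2: VV[2][2]++ -> VV[2]=[0, 0, 3, 2]
Event 6: SEND 3->0: VV[3][3]++ -> VV[3]=[0, 0, 0, 3], msg_vec=[0, 0, 0, 3]; VV[0]=max(VV[0],msg_vec) then VV[0][0]++ -> VV[0]=[2, 0, 0, 3]
Event 7: LOCAL 2: VV[2][2]++ -> VV[2]=[0, 0, 4, 2]
Event 8: LOCAL 1: VV[1][1]++ -> VV[1]=[0, 1, 0, 0]
Event 9: LOCAL 3: VV[3][3]++ -> VV[3]=[0, 0, 0, 4]
Event 4 stamp: [0, 0, 0, 2]
Event 8 stamp: [0, 1, 0, 0]
[0, 0, 0, 2] <= [0, 1, 0, 0]? False
[0, 1, 0, 0] <= [0, 0, 0, 2]? False
Relation: concurrent

Answer: concurrent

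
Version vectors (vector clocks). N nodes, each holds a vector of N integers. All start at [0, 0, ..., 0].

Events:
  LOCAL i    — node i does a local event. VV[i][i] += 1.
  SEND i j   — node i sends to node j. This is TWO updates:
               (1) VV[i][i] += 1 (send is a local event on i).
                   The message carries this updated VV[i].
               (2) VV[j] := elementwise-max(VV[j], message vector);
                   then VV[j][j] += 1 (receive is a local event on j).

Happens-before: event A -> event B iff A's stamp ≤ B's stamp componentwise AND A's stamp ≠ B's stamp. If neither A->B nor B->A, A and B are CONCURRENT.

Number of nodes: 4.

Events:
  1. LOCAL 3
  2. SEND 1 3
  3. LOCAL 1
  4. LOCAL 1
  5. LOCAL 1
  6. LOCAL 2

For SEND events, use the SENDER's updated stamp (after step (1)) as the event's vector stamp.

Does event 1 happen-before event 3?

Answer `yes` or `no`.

Answer: no

Derivation:
Initial: VV[0]=[0, 0, 0, 0]
Initial: VV[1]=[0, 0, 0, 0]
Initial: VV[2]=[0, 0, 0, 0]
Initial: VV[3]=[0, 0, 0, 0]
Event 1: LOCAL 3: VV[3][3]++ -> VV[3]=[0, 0, 0, 1]
Event 2: SEND 1->3: VV[1][1]++ -> VV[1]=[0, 1, 0, 0], msg_vec=[0, 1, 0, 0]; VV[3]=max(VV[3],msg_vec) then VV[3][3]++ -> VV[3]=[0, 1, 0, 2]
Event 3: LOCAL 1: VV[1][1]++ -> VV[1]=[0, 2, 0, 0]
Event 4: LOCAL 1: VV[1][1]++ -> VV[1]=[0, 3, 0, 0]
Event 5: LOCAL 1: VV[1][1]++ -> VV[1]=[0, 4, 0, 0]
Event 6: LOCAL 2: VV[2][2]++ -> VV[2]=[0, 0, 1, 0]
Event 1 stamp: [0, 0, 0, 1]
Event 3 stamp: [0, 2, 0, 0]
[0, 0, 0, 1] <= [0, 2, 0, 0]? False. Equal? False. Happens-before: False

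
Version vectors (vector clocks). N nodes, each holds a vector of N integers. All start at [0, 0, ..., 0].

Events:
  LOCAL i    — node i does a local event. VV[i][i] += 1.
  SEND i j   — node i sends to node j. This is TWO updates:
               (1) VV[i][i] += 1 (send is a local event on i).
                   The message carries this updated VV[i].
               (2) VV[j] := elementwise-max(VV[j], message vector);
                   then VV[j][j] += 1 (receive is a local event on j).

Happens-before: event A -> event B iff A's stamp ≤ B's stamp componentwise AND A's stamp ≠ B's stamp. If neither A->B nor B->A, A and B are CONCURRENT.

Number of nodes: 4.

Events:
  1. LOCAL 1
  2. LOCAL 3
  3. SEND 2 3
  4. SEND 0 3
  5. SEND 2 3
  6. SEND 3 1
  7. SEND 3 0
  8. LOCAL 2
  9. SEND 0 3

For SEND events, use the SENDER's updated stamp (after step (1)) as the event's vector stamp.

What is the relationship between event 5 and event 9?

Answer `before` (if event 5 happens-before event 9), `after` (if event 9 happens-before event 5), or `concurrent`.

Initial: VV[0]=[0, 0, 0, 0]
Initial: VV[1]=[0, 0, 0, 0]
Initial: VV[2]=[0, 0, 0, 0]
Initial: VV[3]=[0, 0, 0, 0]
Event 1: LOCAL 1: VV[1][1]++ -> VV[1]=[0, 1, 0, 0]
Event 2: LOCAL 3: VV[3][3]++ -> VV[3]=[0, 0, 0, 1]
Event 3: SEND 2->3: VV[2][2]++ -> VV[2]=[0, 0, 1, 0], msg_vec=[0, 0, 1, 0]; VV[3]=max(VV[3],msg_vec) then VV[3][3]++ -> VV[3]=[0, 0, 1, 2]
Event 4: SEND 0->3: VV[0][0]++ -> VV[0]=[1, 0, 0, 0], msg_vec=[1, 0, 0, 0]; VV[3]=max(VV[3],msg_vec) then VV[3][3]++ -> VV[3]=[1, 0, 1, 3]
Event 5: SEND 2->3: VV[2][2]++ -> VV[2]=[0, 0, 2, 0], msg_vec=[0, 0, 2, 0]; VV[3]=max(VV[3],msg_vec) then VV[3][3]++ -> VV[3]=[1, 0, 2, 4]
Event 6: SEND 3->1: VV[3][3]++ -> VV[3]=[1, 0, 2, 5], msg_vec=[1, 0, 2, 5]; VV[1]=max(VV[1],msg_vec) then VV[1][1]++ -> VV[1]=[1, 2, 2, 5]
Event 7: SEND 3->0: VV[3][3]++ -> VV[3]=[1, 0, 2, 6], msg_vec=[1, 0, 2, 6]; VV[0]=max(VV[0],msg_vec) then VV[0][0]++ -> VV[0]=[2, 0, 2, 6]
Event 8: LOCAL 2: VV[2][2]++ -> VV[2]=[0, 0, 3, 0]
Event 9: SEND 0->3: VV[0][0]++ -> VV[0]=[3, 0, 2, 6], msg_vec=[3, 0, 2, 6]; VV[3]=max(VV[3],msg_vec) then VV[3][3]++ -> VV[3]=[3, 0, 2, 7]
Event 5 stamp: [0, 0, 2, 0]
Event 9 stamp: [3, 0, 2, 6]
[0, 0, 2, 0] <= [3, 0, 2, 6]? True
[3, 0, 2, 6] <= [0, 0, 2, 0]? False
Relation: before

Answer: before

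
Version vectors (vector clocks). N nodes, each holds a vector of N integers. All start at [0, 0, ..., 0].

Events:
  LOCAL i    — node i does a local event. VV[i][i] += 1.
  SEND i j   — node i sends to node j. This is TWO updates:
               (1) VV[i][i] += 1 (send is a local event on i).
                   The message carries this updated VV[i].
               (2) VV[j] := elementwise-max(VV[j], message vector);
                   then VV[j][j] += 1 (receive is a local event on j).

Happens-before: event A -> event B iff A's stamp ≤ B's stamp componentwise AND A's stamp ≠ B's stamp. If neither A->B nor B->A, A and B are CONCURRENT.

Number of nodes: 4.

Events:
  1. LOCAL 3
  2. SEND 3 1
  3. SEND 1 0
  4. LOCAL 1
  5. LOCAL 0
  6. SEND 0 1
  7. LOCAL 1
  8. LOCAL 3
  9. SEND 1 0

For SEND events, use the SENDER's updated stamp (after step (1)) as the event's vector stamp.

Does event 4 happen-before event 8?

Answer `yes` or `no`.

Initial: VV[0]=[0, 0, 0, 0]
Initial: VV[1]=[0, 0, 0, 0]
Initial: VV[2]=[0, 0, 0, 0]
Initial: VV[3]=[0, 0, 0, 0]
Event 1: LOCAL 3: VV[3][3]++ -> VV[3]=[0, 0, 0, 1]
Event 2: SEND 3->1: VV[3][3]++ -> VV[3]=[0, 0, 0, 2], msg_vec=[0, 0, 0, 2]; VV[1]=max(VV[1],msg_vec) then VV[1][1]++ -> VV[1]=[0, 1, 0, 2]
Event 3: SEND 1->0: VV[1][1]++ -> VV[1]=[0, 2, 0, 2], msg_vec=[0, 2, 0, 2]; VV[0]=max(VV[0],msg_vec) then VV[0][0]++ -> VV[0]=[1, 2, 0, 2]
Event 4: LOCAL 1: VV[1][1]++ -> VV[1]=[0, 3, 0, 2]
Event 5: LOCAL 0: VV[0][0]++ -> VV[0]=[2, 2, 0, 2]
Event 6: SEND 0->1: VV[0][0]++ -> VV[0]=[3, 2, 0, 2], msg_vec=[3, 2, 0, 2]; VV[1]=max(VV[1],msg_vec) then VV[1][1]++ -> VV[1]=[3, 4, 0, 2]
Event 7: LOCAL 1: VV[1][1]++ -> VV[1]=[3, 5, 0, 2]
Event 8: LOCAL 3: VV[3][3]++ -> VV[3]=[0, 0, 0, 3]
Event 9: SEND 1->0: VV[1][1]++ -> VV[1]=[3, 6, 0, 2], msg_vec=[3, 6, 0, 2]; VV[0]=max(VV[0],msg_vec) then VV[0][0]++ -> VV[0]=[4, 6, 0, 2]
Event 4 stamp: [0, 3, 0, 2]
Event 8 stamp: [0, 0, 0, 3]
[0, 3, 0, 2] <= [0, 0, 0, 3]? False. Equal? False. Happens-before: False

Answer: no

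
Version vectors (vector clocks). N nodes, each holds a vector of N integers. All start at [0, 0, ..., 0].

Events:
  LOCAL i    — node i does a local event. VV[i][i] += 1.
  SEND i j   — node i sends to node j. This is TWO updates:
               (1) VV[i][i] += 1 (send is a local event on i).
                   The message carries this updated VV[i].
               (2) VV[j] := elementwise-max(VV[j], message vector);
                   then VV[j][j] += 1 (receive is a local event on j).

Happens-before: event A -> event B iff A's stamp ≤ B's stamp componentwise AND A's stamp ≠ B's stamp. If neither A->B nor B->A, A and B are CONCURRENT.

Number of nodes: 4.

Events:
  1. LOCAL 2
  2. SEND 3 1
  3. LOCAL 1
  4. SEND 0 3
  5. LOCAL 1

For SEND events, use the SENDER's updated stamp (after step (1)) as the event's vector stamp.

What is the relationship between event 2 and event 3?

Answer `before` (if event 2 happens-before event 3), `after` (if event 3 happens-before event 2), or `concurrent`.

Answer: before

Derivation:
Initial: VV[0]=[0, 0, 0, 0]
Initial: VV[1]=[0, 0, 0, 0]
Initial: VV[2]=[0, 0, 0, 0]
Initial: VV[3]=[0, 0, 0, 0]
Event 1: LOCAL 2: VV[2][2]++ -> VV[2]=[0, 0, 1, 0]
Event 2: SEND 3->1: VV[3][3]++ -> VV[3]=[0, 0, 0, 1], msg_vec=[0, 0, 0, 1]; VV[1]=max(VV[1],msg_vec) then VV[1][1]++ -> VV[1]=[0, 1, 0, 1]
Event 3: LOCAL 1: VV[1][1]++ -> VV[1]=[0, 2, 0, 1]
Event 4: SEND 0->3: VV[0][0]++ -> VV[0]=[1, 0, 0, 0], msg_vec=[1, 0, 0, 0]; VV[3]=max(VV[3],msg_vec) then VV[3][3]++ -> VV[3]=[1, 0, 0, 2]
Event 5: LOCAL 1: VV[1][1]++ -> VV[1]=[0, 3, 0, 1]
Event 2 stamp: [0, 0, 0, 1]
Event 3 stamp: [0, 2, 0, 1]
[0, 0, 0, 1] <= [0, 2, 0, 1]? True
[0, 2, 0, 1] <= [0, 0, 0, 1]? False
Relation: before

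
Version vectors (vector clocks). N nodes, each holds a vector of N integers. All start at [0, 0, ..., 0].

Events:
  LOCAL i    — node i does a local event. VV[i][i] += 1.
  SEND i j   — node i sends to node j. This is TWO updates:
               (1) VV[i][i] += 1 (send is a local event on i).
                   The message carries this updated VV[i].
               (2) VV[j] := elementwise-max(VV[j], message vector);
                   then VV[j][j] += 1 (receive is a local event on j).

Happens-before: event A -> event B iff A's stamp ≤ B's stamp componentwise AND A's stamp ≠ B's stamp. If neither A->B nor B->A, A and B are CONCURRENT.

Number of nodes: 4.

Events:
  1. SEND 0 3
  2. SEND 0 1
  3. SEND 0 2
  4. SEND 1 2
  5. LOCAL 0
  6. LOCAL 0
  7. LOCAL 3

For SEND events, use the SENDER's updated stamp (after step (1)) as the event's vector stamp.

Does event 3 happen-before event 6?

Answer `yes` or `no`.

Initial: VV[0]=[0, 0, 0, 0]
Initial: VV[1]=[0, 0, 0, 0]
Initial: VV[2]=[0, 0, 0, 0]
Initial: VV[3]=[0, 0, 0, 0]
Event 1: SEND 0->3: VV[0][0]++ -> VV[0]=[1, 0, 0, 0], msg_vec=[1, 0, 0, 0]; VV[3]=max(VV[3],msg_vec) then VV[3][3]++ -> VV[3]=[1, 0, 0, 1]
Event 2: SEND 0->1: VV[0][0]++ -> VV[0]=[2, 0, 0, 0], msg_vec=[2, 0, 0, 0]; VV[1]=max(VV[1],msg_vec) then VV[1][1]++ -> VV[1]=[2, 1, 0, 0]
Event 3: SEND 0->2: VV[0][0]++ -> VV[0]=[3, 0, 0, 0], msg_vec=[3, 0, 0, 0]; VV[2]=max(VV[2],msg_vec) then VV[2][2]++ -> VV[2]=[3, 0, 1, 0]
Event 4: SEND 1->2: VV[1][1]++ -> VV[1]=[2, 2, 0, 0], msg_vec=[2, 2, 0, 0]; VV[2]=max(VV[2],msg_vec) then VV[2][2]++ -> VV[2]=[3, 2, 2, 0]
Event 5: LOCAL 0: VV[0][0]++ -> VV[0]=[4, 0, 0, 0]
Event 6: LOCAL 0: VV[0][0]++ -> VV[0]=[5, 0, 0, 0]
Event 7: LOCAL 3: VV[3][3]++ -> VV[3]=[1, 0, 0, 2]
Event 3 stamp: [3, 0, 0, 0]
Event 6 stamp: [5, 0, 0, 0]
[3, 0, 0, 0] <= [5, 0, 0, 0]? True. Equal? False. Happens-before: True

Answer: yes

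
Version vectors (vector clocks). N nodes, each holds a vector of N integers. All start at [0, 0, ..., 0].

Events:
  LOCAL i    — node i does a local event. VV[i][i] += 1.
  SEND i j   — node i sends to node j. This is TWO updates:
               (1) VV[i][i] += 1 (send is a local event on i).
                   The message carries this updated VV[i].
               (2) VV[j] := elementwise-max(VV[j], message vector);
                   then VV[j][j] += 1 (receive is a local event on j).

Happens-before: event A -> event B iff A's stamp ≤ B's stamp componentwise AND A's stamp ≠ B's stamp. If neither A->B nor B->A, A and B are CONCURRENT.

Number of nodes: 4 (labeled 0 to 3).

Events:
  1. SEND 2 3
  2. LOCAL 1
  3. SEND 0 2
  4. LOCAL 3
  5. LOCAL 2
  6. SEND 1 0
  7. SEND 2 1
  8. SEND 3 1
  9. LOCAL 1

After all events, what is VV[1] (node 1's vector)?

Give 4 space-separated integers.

Initial: VV[0]=[0, 0, 0, 0]
Initial: VV[1]=[0, 0, 0, 0]
Initial: VV[2]=[0, 0, 0, 0]
Initial: VV[3]=[0, 0, 0, 0]
Event 1: SEND 2->3: VV[2][2]++ -> VV[2]=[0, 0, 1, 0], msg_vec=[0, 0, 1, 0]; VV[3]=max(VV[3],msg_vec) then VV[3][3]++ -> VV[3]=[0, 0, 1, 1]
Event 2: LOCAL 1: VV[1][1]++ -> VV[1]=[0, 1, 0, 0]
Event 3: SEND 0->2: VV[0][0]++ -> VV[0]=[1, 0, 0, 0], msg_vec=[1, 0, 0, 0]; VV[2]=max(VV[2],msg_vec) then VV[2][2]++ -> VV[2]=[1, 0, 2, 0]
Event 4: LOCAL 3: VV[3][3]++ -> VV[3]=[0, 0, 1, 2]
Event 5: LOCAL 2: VV[2][2]++ -> VV[2]=[1, 0, 3, 0]
Event 6: SEND 1->0: VV[1][1]++ -> VV[1]=[0, 2, 0, 0], msg_vec=[0, 2, 0, 0]; VV[0]=max(VV[0],msg_vec) then VV[0][0]++ -> VV[0]=[2, 2, 0, 0]
Event 7: SEND 2->1: VV[2][2]++ -> VV[2]=[1, 0, 4, 0], msg_vec=[1, 0, 4, 0]; VV[1]=max(VV[1],msg_vec) then VV[1][1]++ -> VV[1]=[1, 3, 4, 0]
Event 8: SEND 3->1: VV[3][3]++ -> VV[3]=[0, 0, 1, 3], msg_vec=[0, 0, 1, 3]; VV[1]=max(VV[1],msg_vec) then VV[1][1]++ -> VV[1]=[1, 4, 4, 3]
Event 9: LOCAL 1: VV[1][1]++ -> VV[1]=[1, 5, 4, 3]
Final vectors: VV[0]=[2, 2, 0, 0]; VV[1]=[1, 5, 4, 3]; VV[2]=[1, 0, 4, 0]; VV[3]=[0, 0, 1, 3]

Answer: 1 5 4 3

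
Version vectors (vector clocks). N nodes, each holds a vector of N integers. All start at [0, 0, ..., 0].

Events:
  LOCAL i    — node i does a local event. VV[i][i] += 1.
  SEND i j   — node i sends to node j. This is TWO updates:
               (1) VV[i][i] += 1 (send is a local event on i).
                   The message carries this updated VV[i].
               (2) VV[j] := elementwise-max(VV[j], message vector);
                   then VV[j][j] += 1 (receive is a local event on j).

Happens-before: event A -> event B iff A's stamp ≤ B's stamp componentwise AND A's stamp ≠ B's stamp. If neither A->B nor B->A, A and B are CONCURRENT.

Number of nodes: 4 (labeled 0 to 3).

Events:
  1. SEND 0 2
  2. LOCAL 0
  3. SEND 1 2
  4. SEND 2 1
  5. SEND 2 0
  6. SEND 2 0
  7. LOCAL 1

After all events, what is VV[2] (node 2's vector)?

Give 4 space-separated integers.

Answer: 1 1 5 0

Derivation:
Initial: VV[0]=[0, 0, 0, 0]
Initial: VV[1]=[0, 0, 0, 0]
Initial: VV[2]=[0, 0, 0, 0]
Initial: VV[3]=[0, 0, 0, 0]
Event 1: SEND 0->2: VV[0][0]++ -> VV[0]=[1, 0, 0, 0], msg_vec=[1, 0, 0, 0]; VV[2]=max(VV[2],msg_vec) then VV[2][2]++ -> VV[2]=[1, 0, 1, 0]
Event 2: LOCAL 0: VV[0][0]++ -> VV[0]=[2, 0, 0, 0]
Event 3: SEND 1->2: VV[1][1]++ -> VV[1]=[0, 1, 0, 0], msg_vec=[0, 1, 0, 0]; VV[2]=max(VV[2],msg_vec) then VV[2][2]++ -> VV[2]=[1, 1, 2, 0]
Event 4: SEND 2->1: VV[2][2]++ -> VV[2]=[1, 1, 3, 0], msg_vec=[1, 1, 3, 0]; VV[1]=max(VV[1],msg_vec) then VV[1][1]++ -> VV[1]=[1, 2, 3, 0]
Event 5: SEND 2->0: VV[2][2]++ -> VV[2]=[1, 1, 4, 0], msg_vec=[1, 1, 4, 0]; VV[0]=max(VV[0],msg_vec) then VV[0][0]++ -> VV[0]=[3, 1, 4, 0]
Event 6: SEND 2->0: VV[2][2]++ -> VV[2]=[1, 1, 5, 0], msg_vec=[1, 1, 5, 0]; VV[0]=max(VV[0],msg_vec) then VV[0][0]++ -> VV[0]=[4, 1, 5, 0]
Event 7: LOCAL 1: VV[1][1]++ -> VV[1]=[1, 3, 3, 0]
Final vectors: VV[0]=[4, 1, 5, 0]; VV[1]=[1, 3, 3, 0]; VV[2]=[1, 1, 5, 0]; VV[3]=[0, 0, 0, 0]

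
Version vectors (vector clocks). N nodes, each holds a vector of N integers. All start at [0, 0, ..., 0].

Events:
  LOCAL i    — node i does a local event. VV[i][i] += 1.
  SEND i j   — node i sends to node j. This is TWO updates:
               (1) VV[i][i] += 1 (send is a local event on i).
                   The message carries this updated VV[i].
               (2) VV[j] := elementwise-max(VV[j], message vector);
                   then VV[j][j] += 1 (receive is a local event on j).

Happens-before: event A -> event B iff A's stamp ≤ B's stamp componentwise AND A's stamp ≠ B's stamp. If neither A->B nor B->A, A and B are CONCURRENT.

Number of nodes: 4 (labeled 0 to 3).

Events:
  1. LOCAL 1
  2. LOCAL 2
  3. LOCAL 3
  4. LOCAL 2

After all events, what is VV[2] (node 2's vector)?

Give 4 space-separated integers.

Initial: VV[0]=[0, 0, 0, 0]
Initial: VV[1]=[0, 0, 0, 0]
Initial: VV[2]=[0, 0, 0, 0]
Initial: VV[3]=[0, 0, 0, 0]
Event 1: LOCAL 1: VV[1][1]++ -> VV[1]=[0, 1, 0, 0]
Event 2: LOCAL 2: VV[2][2]++ -> VV[2]=[0, 0, 1, 0]
Event 3: LOCAL 3: VV[3][3]++ -> VV[3]=[0, 0, 0, 1]
Event 4: LOCAL 2: VV[2][2]++ -> VV[2]=[0, 0, 2, 0]
Final vectors: VV[0]=[0, 0, 0, 0]; VV[1]=[0, 1, 0, 0]; VV[2]=[0, 0, 2, 0]; VV[3]=[0, 0, 0, 1]

Answer: 0 0 2 0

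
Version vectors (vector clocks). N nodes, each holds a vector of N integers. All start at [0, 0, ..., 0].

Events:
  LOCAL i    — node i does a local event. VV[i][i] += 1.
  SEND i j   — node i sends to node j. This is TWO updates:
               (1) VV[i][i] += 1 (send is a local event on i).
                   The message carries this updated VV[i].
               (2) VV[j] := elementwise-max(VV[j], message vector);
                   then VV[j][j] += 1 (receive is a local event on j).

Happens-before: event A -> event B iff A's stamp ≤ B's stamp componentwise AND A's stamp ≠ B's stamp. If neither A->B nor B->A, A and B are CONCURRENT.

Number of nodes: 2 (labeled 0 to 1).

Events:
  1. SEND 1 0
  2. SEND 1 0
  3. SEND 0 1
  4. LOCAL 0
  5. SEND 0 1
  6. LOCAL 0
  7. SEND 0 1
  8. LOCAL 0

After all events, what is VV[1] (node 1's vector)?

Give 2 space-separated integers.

Answer: 7 5

Derivation:
Initial: VV[0]=[0, 0]
Initial: VV[1]=[0, 0]
Event 1: SEND 1->0: VV[1][1]++ -> VV[1]=[0, 1], msg_vec=[0, 1]; VV[0]=max(VV[0],msg_vec) then VV[0][0]++ -> VV[0]=[1, 1]
Event 2: SEND 1->0: VV[1][1]++ -> VV[1]=[0, 2], msg_vec=[0, 2]; VV[0]=max(VV[0],msg_vec) then VV[0][0]++ -> VV[0]=[2, 2]
Event 3: SEND 0->1: VV[0][0]++ -> VV[0]=[3, 2], msg_vec=[3, 2]; VV[1]=max(VV[1],msg_vec) then VV[1][1]++ -> VV[1]=[3, 3]
Event 4: LOCAL 0: VV[0][0]++ -> VV[0]=[4, 2]
Event 5: SEND 0->1: VV[0][0]++ -> VV[0]=[5, 2], msg_vec=[5, 2]; VV[1]=max(VV[1],msg_vec) then VV[1][1]++ -> VV[1]=[5, 4]
Event 6: LOCAL 0: VV[0][0]++ -> VV[0]=[6, 2]
Event 7: SEND 0->1: VV[0][0]++ -> VV[0]=[7, 2], msg_vec=[7, 2]; VV[1]=max(VV[1],msg_vec) then VV[1][1]++ -> VV[1]=[7, 5]
Event 8: LOCAL 0: VV[0][0]++ -> VV[0]=[8, 2]
Final vectors: VV[0]=[8, 2]; VV[1]=[7, 5]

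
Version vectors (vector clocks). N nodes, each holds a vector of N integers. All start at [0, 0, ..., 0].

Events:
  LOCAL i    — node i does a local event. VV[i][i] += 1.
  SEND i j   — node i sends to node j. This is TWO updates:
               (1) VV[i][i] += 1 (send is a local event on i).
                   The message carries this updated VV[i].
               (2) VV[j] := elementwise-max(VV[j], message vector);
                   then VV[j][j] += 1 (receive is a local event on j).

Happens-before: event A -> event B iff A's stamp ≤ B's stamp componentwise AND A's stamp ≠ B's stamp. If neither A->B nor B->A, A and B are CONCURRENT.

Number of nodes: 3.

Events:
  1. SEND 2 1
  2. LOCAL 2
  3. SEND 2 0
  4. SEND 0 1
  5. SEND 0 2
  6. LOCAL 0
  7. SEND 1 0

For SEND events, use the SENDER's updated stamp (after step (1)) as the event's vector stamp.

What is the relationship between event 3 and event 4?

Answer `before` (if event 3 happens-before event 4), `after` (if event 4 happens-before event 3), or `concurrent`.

Answer: before

Derivation:
Initial: VV[0]=[0, 0, 0]
Initial: VV[1]=[0, 0, 0]
Initial: VV[2]=[0, 0, 0]
Event 1: SEND 2->1: VV[2][2]++ -> VV[2]=[0, 0, 1], msg_vec=[0, 0, 1]; VV[1]=max(VV[1],msg_vec) then VV[1][1]++ -> VV[1]=[0, 1, 1]
Event 2: LOCAL 2: VV[2][2]++ -> VV[2]=[0, 0, 2]
Event 3: SEND 2->0: VV[2][2]++ -> VV[2]=[0, 0, 3], msg_vec=[0, 0, 3]; VV[0]=max(VV[0],msg_vec) then VV[0][0]++ -> VV[0]=[1, 0, 3]
Event 4: SEND 0->1: VV[0][0]++ -> VV[0]=[2, 0, 3], msg_vec=[2, 0, 3]; VV[1]=max(VV[1],msg_vec) then VV[1][1]++ -> VV[1]=[2, 2, 3]
Event 5: SEND 0->2: VV[0][0]++ -> VV[0]=[3, 0, 3], msg_vec=[3, 0, 3]; VV[2]=max(VV[2],msg_vec) then VV[2][2]++ -> VV[2]=[3, 0, 4]
Event 6: LOCAL 0: VV[0][0]++ -> VV[0]=[4, 0, 3]
Event 7: SEND 1->0: VV[1][1]++ -> VV[1]=[2, 3, 3], msg_vec=[2, 3, 3]; VV[0]=max(VV[0],msg_vec) then VV[0][0]++ -> VV[0]=[5, 3, 3]
Event 3 stamp: [0, 0, 3]
Event 4 stamp: [2, 0, 3]
[0, 0, 3] <= [2, 0, 3]? True
[2, 0, 3] <= [0, 0, 3]? False
Relation: before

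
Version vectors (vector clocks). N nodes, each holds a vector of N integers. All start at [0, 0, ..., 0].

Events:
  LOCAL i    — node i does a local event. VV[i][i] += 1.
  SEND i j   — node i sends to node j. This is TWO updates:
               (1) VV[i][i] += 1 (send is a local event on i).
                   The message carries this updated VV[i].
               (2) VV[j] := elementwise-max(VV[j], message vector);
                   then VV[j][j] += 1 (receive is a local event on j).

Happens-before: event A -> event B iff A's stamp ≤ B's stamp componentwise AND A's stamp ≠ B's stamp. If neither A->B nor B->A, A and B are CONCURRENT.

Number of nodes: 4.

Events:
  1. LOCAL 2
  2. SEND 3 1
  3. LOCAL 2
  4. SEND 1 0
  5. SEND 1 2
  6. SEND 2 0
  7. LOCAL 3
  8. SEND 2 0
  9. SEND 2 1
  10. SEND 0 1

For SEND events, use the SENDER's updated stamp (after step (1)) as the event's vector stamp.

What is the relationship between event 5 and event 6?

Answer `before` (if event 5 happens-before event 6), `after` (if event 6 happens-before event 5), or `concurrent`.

Answer: before

Derivation:
Initial: VV[0]=[0, 0, 0, 0]
Initial: VV[1]=[0, 0, 0, 0]
Initial: VV[2]=[0, 0, 0, 0]
Initial: VV[3]=[0, 0, 0, 0]
Event 1: LOCAL 2: VV[2][2]++ -> VV[2]=[0, 0, 1, 0]
Event 2: SEND 3->1: VV[3][3]++ -> VV[3]=[0, 0, 0, 1], msg_vec=[0, 0, 0, 1]; VV[1]=max(VV[1],msg_vec) then VV[1][1]++ -> VV[1]=[0, 1, 0, 1]
Event 3: LOCAL 2: VV[2][2]++ -> VV[2]=[0, 0, 2, 0]
Event 4: SEND 1->0: VV[1][1]++ -> VV[1]=[0, 2, 0, 1], msg_vec=[0, 2, 0, 1]; VV[0]=max(VV[0],msg_vec) then VV[0][0]++ -> VV[0]=[1, 2, 0, 1]
Event 5: SEND 1->2: VV[1][1]++ -> VV[1]=[0, 3, 0, 1], msg_vec=[0, 3, 0, 1]; VV[2]=max(VV[2],msg_vec) then VV[2][2]++ -> VV[2]=[0, 3, 3, 1]
Event 6: SEND 2->0: VV[2][2]++ -> VV[2]=[0, 3, 4, 1], msg_vec=[0, 3, 4, 1]; VV[0]=max(VV[0],msg_vec) then VV[0][0]++ -> VV[0]=[2, 3, 4, 1]
Event 7: LOCAL 3: VV[3][3]++ -> VV[3]=[0, 0, 0, 2]
Event 8: SEND 2->0: VV[2][2]++ -> VV[2]=[0, 3, 5, 1], msg_vec=[0, 3, 5, 1]; VV[0]=max(VV[0],msg_vec) then VV[0][0]++ -> VV[0]=[3, 3, 5, 1]
Event 9: SEND 2->1: VV[2][2]++ -> VV[2]=[0, 3, 6, 1], msg_vec=[0, 3, 6, 1]; VV[1]=max(VV[1],msg_vec) then VV[1][1]++ -> VV[1]=[0, 4, 6, 1]
Event 10: SEND 0->1: VV[0][0]++ -> VV[0]=[4, 3, 5, 1], msg_vec=[4, 3, 5, 1]; VV[1]=max(VV[1],msg_vec) then VV[1][1]++ -> VV[1]=[4, 5, 6, 1]
Event 5 stamp: [0, 3, 0, 1]
Event 6 stamp: [0, 3, 4, 1]
[0, 3, 0, 1] <= [0, 3, 4, 1]? True
[0, 3, 4, 1] <= [0, 3, 0, 1]? False
Relation: before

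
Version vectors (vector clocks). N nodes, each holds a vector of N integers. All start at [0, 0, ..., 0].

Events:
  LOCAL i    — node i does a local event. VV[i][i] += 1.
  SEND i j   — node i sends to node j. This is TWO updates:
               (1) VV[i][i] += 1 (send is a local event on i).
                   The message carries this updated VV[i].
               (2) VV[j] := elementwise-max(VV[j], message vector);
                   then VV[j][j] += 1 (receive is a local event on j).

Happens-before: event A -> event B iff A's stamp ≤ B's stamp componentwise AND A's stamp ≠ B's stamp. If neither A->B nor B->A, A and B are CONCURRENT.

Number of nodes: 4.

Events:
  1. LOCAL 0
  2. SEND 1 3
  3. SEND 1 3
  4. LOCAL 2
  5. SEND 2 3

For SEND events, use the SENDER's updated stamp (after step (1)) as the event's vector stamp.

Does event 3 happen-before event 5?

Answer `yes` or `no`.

Initial: VV[0]=[0, 0, 0, 0]
Initial: VV[1]=[0, 0, 0, 0]
Initial: VV[2]=[0, 0, 0, 0]
Initial: VV[3]=[0, 0, 0, 0]
Event 1: LOCAL 0: VV[0][0]++ -> VV[0]=[1, 0, 0, 0]
Event 2: SEND 1->3: VV[1][1]++ -> VV[1]=[0, 1, 0, 0], msg_vec=[0, 1, 0, 0]; VV[3]=max(VV[3],msg_vec) then VV[3][3]++ -> VV[3]=[0, 1, 0, 1]
Event 3: SEND 1->3: VV[1][1]++ -> VV[1]=[0, 2, 0, 0], msg_vec=[0, 2, 0, 0]; VV[3]=max(VV[3],msg_vec) then VV[3][3]++ -> VV[3]=[0, 2, 0, 2]
Event 4: LOCAL 2: VV[2][2]++ -> VV[2]=[0, 0, 1, 0]
Event 5: SEND 2->3: VV[2][2]++ -> VV[2]=[0, 0, 2, 0], msg_vec=[0, 0, 2, 0]; VV[3]=max(VV[3],msg_vec) then VV[3][3]++ -> VV[3]=[0, 2, 2, 3]
Event 3 stamp: [0, 2, 0, 0]
Event 5 stamp: [0, 0, 2, 0]
[0, 2, 0, 0] <= [0, 0, 2, 0]? False. Equal? False. Happens-before: False

Answer: no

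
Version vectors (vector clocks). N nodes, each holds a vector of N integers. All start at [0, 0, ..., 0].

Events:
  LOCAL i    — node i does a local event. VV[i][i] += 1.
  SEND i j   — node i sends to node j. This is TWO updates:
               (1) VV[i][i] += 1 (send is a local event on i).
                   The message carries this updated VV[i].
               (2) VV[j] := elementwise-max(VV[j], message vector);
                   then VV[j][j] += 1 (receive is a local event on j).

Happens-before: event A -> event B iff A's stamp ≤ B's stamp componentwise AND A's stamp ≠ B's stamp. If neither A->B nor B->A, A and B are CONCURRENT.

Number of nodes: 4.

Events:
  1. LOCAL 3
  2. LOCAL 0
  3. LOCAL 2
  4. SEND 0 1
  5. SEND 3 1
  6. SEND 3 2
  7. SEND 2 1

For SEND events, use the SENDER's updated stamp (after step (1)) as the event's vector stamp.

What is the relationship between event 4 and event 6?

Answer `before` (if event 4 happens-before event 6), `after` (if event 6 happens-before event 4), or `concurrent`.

Answer: concurrent

Derivation:
Initial: VV[0]=[0, 0, 0, 0]
Initial: VV[1]=[0, 0, 0, 0]
Initial: VV[2]=[0, 0, 0, 0]
Initial: VV[3]=[0, 0, 0, 0]
Event 1: LOCAL 3: VV[3][3]++ -> VV[3]=[0, 0, 0, 1]
Event 2: LOCAL 0: VV[0][0]++ -> VV[0]=[1, 0, 0, 0]
Event 3: LOCAL 2: VV[2][2]++ -> VV[2]=[0, 0, 1, 0]
Event 4: SEND 0->1: VV[0][0]++ -> VV[0]=[2, 0, 0, 0], msg_vec=[2, 0, 0, 0]; VV[1]=max(VV[1],msg_vec) then VV[1][1]++ -> VV[1]=[2, 1, 0, 0]
Event 5: SEND 3->1: VV[3][3]++ -> VV[3]=[0, 0, 0, 2], msg_vec=[0, 0, 0, 2]; VV[1]=max(VV[1],msg_vec) then VV[1][1]++ -> VV[1]=[2, 2, 0, 2]
Event 6: SEND 3->2: VV[3][3]++ -> VV[3]=[0, 0, 0, 3], msg_vec=[0, 0, 0, 3]; VV[2]=max(VV[2],msg_vec) then VV[2][2]++ -> VV[2]=[0, 0, 2, 3]
Event 7: SEND 2->1: VV[2][2]++ -> VV[2]=[0, 0, 3, 3], msg_vec=[0, 0, 3, 3]; VV[1]=max(VV[1],msg_vec) then VV[1][1]++ -> VV[1]=[2, 3, 3, 3]
Event 4 stamp: [2, 0, 0, 0]
Event 6 stamp: [0, 0, 0, 3]
[2, 0, 0, 0] <= [0, 0, 0, 3]? False
[0, 0, 0, 3] <= [2, 0, 0, 0]? False
Relation: concurrent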